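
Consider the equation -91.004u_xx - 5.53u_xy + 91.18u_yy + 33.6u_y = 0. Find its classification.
Hyperbolic. (A = -91.004, B = -5.53, C = 91.18 gives B² - 4AC = 33221.55978.)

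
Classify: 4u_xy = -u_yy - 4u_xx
Rewriting in standard form: 4u_xx + 4u_xy + u_yy = 0. Parabolic (discriminant = 0).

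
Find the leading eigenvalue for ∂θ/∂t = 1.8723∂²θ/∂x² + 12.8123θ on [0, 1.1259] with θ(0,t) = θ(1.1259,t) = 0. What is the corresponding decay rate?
Eigenvalues: λₙ = 1.8723n²π²/1.1259² - 12.8123.
First three modes:
  n=1: λ₁ = 1.8723π²/1.1259² - 12.8123 ≈ 1.765
  n=2: λ₂ = 7.4892π²/1.1259² - 12.8123 ≈ 45.497
  n=3: λ₃ = 16.8507π²/1.1259² - 12.8123 ≈ 118.383
Since 1.8723π²/1.1259² ≈ 14.577 > 12.8123, all λₙ > 0.
The n=1 mode decays slowest → dominates as t → ∞.
Asymptotic: θ ~ c₁ sin(πx/1.1259) e^{-λ₁t} with decay rate λ₁ ≈ 1.765.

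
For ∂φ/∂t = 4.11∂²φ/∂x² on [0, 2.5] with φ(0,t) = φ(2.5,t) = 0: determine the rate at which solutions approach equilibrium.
Eigenvalues: λₙ = 4.11n²π²/2.5².
First three modes:
  n=1: λ₁ = 4.11π²/2.5² ≈ 6.49
  n=2: λ₂ = 16.44π²/2.5² ≈ 25.961 (4× faster decay)
  n=3: λ₃ = 36.99π²/2.5² ≈ 58.412 (9× faster decay)
As t → ∞, higher modes decay exponentially faster. The n=1 mode dominates: φ ~ c₁ sin(πx/2.5) e^{-λ₁t}.
Decay rate: λ₁ = 4.11π²/2.5² ≈ 6.49.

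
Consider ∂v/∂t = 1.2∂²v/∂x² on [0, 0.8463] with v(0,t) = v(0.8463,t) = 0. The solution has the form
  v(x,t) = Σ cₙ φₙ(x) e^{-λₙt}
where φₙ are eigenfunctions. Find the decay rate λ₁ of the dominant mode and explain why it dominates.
Eigenvalues: λₙ = 1.2n²π²/0.8463².
First three modes:
  n=1: λ₁ = 1.2π²/0.8463² ≈ 16.536
  n=2: λ₂ = 4.8π²/0.8463² ≈ 66.144 (4× faster decay)
  n=3: λ₃ = 10.8π²/0.8463² ≈ 148.825 (9× faster decay)
As t → ∞, higher modes decay exponentially faster. The n=1 mode dominates: v ~ c₁ sin(πx/0.8463) e^{-λ₁t}.
Decay rate: λ₁ = 1.2π²/0.8463² ≈ 16.536.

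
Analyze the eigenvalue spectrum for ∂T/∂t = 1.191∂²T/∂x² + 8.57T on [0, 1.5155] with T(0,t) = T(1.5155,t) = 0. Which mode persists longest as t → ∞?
Eigenvalues: λₙ = 1.191n²π²/1.5155² - 8.57.
First three modes:
  n=1: λ₁ = 1.191π²/1.5155² - 8.57 ≈ -3.452
  n=2: λ₂ = 4.764π²/1.5155² - 8.57 ≈ 11.902
  n=3: λ₃ = 10.719π²/1.5155² - 8.57 ≈ 37.492
Since 1.191π²/1.5155² ≈ 5.118 < 8.57, λ₁ < 0.
The n=1 mode grows fastest (−λₙ is largest for n=1) → dominates.
Asymptotic: T ~ c₁ sin(πx/1.5155) e^{3.452t} (exponential growth at rate −λ₁ ≈ 3.452).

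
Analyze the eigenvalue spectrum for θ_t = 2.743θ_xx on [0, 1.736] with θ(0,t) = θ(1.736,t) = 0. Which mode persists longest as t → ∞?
Eigenvalues: λₙ = 2.743n²π²/1.736².
First three modes:
  n=1: λ₁ = 2.743π²/1.736² ≈ 8.983
  n=2: λ₂ = 10.972π²/1.736² ≈ 35.932 (4× faster decay)
  n=3: λ₃ = 24.687π²/1.736² ≈ 80.848 (9× faster decay)
As t → ∞, higher modes decay exponentially faster. The n=1 mode dominates: θ ~ c₁ sin(πx/1.736) e^{-λ₁t}.
Decay rate: λ₁ = 2.743π²/1.736² ≈ 8.983.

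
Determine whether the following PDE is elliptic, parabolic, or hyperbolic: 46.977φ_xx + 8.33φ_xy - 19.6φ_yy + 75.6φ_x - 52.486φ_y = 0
Coefficients: A = 46.977, B = 8.33, C = -19.6. B² - 4AC = 3752.3857, which is positive, so the equation is hyperbolic.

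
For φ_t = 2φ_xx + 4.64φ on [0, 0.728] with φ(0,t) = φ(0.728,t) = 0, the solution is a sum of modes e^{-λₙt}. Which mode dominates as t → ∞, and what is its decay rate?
Eigenvalues: λₙ = 2n²π²/0.728² - 4.64.
First three modes:
  n=1: λ₁ = 2π²/0.728² - 4.64 ≈ 32.605
  n=2: λ₂ = 8π²/0.728² - 4.64 ≈ 144.34
  n=3: λ₃ = 18π²/0.728² - 4.64 ≈ 330.564
Since 2π²/0.728² ≈ 37.245 > 4.64, all λₙ > 0.
The n=1 mode decays slowest → dominates as t → ∞.
Asymptotic: φ ~ c₁ sin(πx/0.728) e^{-λ₁t} with decay rate λ₁ ≈ 32.605.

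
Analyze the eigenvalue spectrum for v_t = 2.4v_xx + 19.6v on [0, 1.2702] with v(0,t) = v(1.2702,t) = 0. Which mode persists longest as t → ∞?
Eigenvalues: λₙ = 2.4n²π²/1.2702² - 19.6.
First three modes:
  n=1: λ₁ = 2.4π²/1.2702² - 19.6 ≈ -4.919
  n=2: λ₂ = 9.6π²/1.2702² - 19.6 ≈ 39.126
  n=3: λ₃ = 21.6π²/1.2702² - 19.6 ≈ 112.532
Since 2.4π²/1.2702² ≈ 14.681 < 19.6, λ₁ < 0.
The n=1 mode grows fastest (−λₙ is largest for n=1) → dominates.
Asymptotic: v ~ c₁ sin(πx/1.2702) e^{4.919t} (exponential growth at rate −λ₁ ≈ 4.919).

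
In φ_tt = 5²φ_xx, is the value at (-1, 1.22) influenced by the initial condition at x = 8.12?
No. The domain of dependence is [-7.1, 5.1], and 8.12 is outside this interval.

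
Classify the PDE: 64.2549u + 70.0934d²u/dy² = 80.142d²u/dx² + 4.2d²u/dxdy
Rewriting in standard form: -80.142d²u/dx² - 4.2d²u/dxdy + 70.0934d²u/dy² + 64.2549u = 0. A = -80.142, B = -4.2, C = 70.0934. Discriminant B² - 4AC = 22487.3410512. Since 22487.3410512 > 0, hyperbolic.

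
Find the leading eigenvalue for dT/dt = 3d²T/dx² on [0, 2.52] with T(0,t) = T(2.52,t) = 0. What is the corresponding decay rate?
Eigenvalues: λₙ = 3n²π²/2.52².
First three modes:
  n=1: λ₁ = 3π²/2.52² ≈ 4.663
  n=2: λ₂ = 12π²/2.52² ≈ 18.65 (4× faster decay)
  n=3: λ₃ = 27π²/2.52² ≈ 41.963 (9× faster decay)
As t → ∞, higher modes decay exponentially faster. The n=1 mode dominates: T ~ c₁ sin(πx/2.52) e^{-λ₁t}.
Decay rate: λ₁ = 3π²/2.52² ≈ 4.663.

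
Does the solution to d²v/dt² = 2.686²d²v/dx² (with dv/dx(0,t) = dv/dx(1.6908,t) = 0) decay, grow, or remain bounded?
v oscillates about a mean that drifts linearly in t (generically unbounded; no decay). There is no damping, so the nonconstant modes persist as standing waves (energy conserved, no decay). But with Neumann conditions at both ends the constant mode has eigenvalue 0: the spatial mean M(t) of v satisfies M'' = 0, so M(t) = M(0) + M'(0)·t. Unless the initial velocity has zero mean (∫v_t(x,0)dx = 0), the solution grows linearly in t (unbounded, though not exponentially); if it does have zero mean, the solution stays bounded and simply oscillates.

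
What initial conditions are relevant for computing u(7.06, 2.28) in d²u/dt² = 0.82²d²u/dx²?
Domain of dependence: [5.1904, 8.9296]. Signals travel at speed 0.82, so data within |x - 7.06| ≤ 0.82·2.28 = 1.8696 can reach the point.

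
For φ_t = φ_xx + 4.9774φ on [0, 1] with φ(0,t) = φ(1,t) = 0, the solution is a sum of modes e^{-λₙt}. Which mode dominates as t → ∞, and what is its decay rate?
Eigenvalues: λₙ = n²π²/1² - 4.9774.
First three modes:
  n=1: λ₁ = π² - 4.9774 ≈ 4.892
  n=2: λ₂ = 4π² - 4.9774 ≈ 34.501
  n=3: λ₃ = 9π² - 4.9774 ≈ 83.849
Since π² ≈ 9.87 > 4.9774, all λₙ > 0.
The n=1 mode decays slowest → dominates as t → ∞.
Asymptotic: φ ~ c₁ sin(πx/1) e^{-λ₁t} with decay rate λ₁ ≈ 4.892.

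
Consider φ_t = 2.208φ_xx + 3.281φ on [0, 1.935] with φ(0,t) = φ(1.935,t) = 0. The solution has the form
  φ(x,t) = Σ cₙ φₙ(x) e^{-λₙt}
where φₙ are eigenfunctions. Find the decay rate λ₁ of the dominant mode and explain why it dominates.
Eigenvalues: λₙ = 2.208n²π²/1.935² - 3.281.
First three modes:
  n=1: λ₁ = 2.208π²/1.935² - 3.281 ≈ 2.539
  n=2: λ₂ = 8.832π²/1.935² - 3.281 ≈ 20
  n=3: λ₃ = 19.872π²/1.935² - 3.281 ≈ 49.101
Since 2.208π²/1.935² ≈ 5.82 > 3.281, all λₙ > 0.
The n=1 mode decays slowest → dominates as t → ∞.
Asymptotic: φ ~ c₁ sin(πx/1.935) e^{-λ₁t} with decay rate λ₁ ≈ 2.539.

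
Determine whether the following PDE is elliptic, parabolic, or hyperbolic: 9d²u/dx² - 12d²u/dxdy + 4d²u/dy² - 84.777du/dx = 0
Coefficients: A = 9, B = -12, C = 4. B² - 4AC = 0, which is zero, so the equation is parabolic.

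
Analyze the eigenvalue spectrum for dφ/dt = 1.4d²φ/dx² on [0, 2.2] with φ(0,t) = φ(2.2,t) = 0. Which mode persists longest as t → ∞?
Eigenvalues: λₙ = 1.4n²π²/2.2².
First three modes:
  n=1: λ₁ = 1.4π²/2.2² ≈ 2.855
  n=2: λ₂ = 5.6π²/2.2² ≈ 11.419 (4× faster decay)
  n=3: λ₃ = 12.6π²/2.2² ≈ 25.694 (9× faster decay)
As t → ∞, higher modes decay exponentially faster. The n=1 mode dominates: φ ~ c₁ sin(πx/2.2) e^{-λ₁t}.
Decay rate: λ₁ = 1.4π²/2.2² ≈ 2.855.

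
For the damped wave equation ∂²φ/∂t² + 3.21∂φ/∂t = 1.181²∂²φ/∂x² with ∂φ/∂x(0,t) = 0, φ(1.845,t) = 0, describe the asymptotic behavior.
φ → 0. Damping (γ=3.21) dissipates energy; oscillations decay exponentially.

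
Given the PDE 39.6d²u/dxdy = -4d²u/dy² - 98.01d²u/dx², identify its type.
Rewriting in standard form: 98.01d²u/dx² + 39.6d²u/dxdy + 4d²u/dy² = 0. The second-order coefficients are A = 98.01, B = 39.6, C = 4. Since B² - 4AC = 0 = 0, this is a parabolic PDE.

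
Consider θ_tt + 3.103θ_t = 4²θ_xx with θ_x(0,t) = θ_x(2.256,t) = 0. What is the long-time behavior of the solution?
As t → ∞, θ → constant (steady state). Damping (γ=3.103) dissipates the nonconstant modes; with Neumann BCs the spatial average obeys M''+γM'=0 and tends to a finite limit.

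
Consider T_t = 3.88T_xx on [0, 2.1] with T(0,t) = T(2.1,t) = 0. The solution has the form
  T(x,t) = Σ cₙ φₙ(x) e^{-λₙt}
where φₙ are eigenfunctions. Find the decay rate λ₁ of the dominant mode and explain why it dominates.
Eigenvalues: λₙ = 3.88n²π²/2.1².
First three modes:
  n=1: λ₁ = 3.88π²/2.1² ≈ 8.683
  n=2: λ₂ = 15.52π²/2.1² ≈ 34.734 (4× faster decay)
  n=3: λ₃ = 34.92π²/2.1² ≈ 78.151 (9× faster decay)
As t → ∞, higher modes decay exponentially faster. The n=1 mode dominates: T ~ c₁ sin(πx/2.1) e^{-λ₁t}.
Decay rate: λ₁ = 3.88π²/2.1² ≈ 8.683.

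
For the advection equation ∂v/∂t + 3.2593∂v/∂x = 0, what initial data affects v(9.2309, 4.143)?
A single point: x = -4.2723799. The characteristic through (9.2309, 4.143) is x - 3.2593t = const, so x = 9.2309 - 3.2593·4.143 = -4.2723799.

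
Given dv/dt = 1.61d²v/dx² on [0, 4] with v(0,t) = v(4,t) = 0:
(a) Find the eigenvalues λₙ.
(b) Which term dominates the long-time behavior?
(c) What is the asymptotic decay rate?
Eigenvalues: λₙ = 1.61n²π²/4².
First three modes:
  n=1: λ₁ = 1.61π²/4² ≈ 0.993
  n=2: λ₂ = 6.44π²/4² ≈ 3.973 (4× faster decay)
  n=3: λ₃ = 14.49π²/4² ≈ 8.938 (9× faster decay)
As t → ∞, higher modes decay exponentially faster. The n=1 mode dominates: v ~ c₁ sin(πx/4) e^{-λ₁t}.
Decay rate: λ₁ = 1.61π²/4² ≈ 0.993.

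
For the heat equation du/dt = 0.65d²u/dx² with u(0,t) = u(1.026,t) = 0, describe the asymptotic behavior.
u → 0. Heat diffuses out through both boundaries.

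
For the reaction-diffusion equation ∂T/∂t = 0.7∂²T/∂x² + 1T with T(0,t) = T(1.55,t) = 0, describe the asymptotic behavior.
T → 0. Diffusion dominates reaction (r=1 < κπ²/L²≈2.88); solution decays.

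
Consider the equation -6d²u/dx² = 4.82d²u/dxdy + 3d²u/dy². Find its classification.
Rewriting in standard form: -6d²u/dx² - 4.82d²u/dxdy - 3d²u/dy² = 0. Elliptic. (A = -6, B = -4.82, C = -3 gives B² - 4AC = -48.7676.)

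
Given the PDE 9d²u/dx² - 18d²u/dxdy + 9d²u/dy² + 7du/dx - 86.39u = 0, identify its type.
The second-order coefficients are A = 9, B = -18, C = 9. Since B² - 4AC = 0 = 0, this is a parabolic PDE.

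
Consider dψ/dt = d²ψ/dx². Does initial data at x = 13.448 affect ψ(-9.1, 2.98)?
Yes, for any finite x. The heat equation has infinite propagation speed, so all initial data affects all points at any t > 0.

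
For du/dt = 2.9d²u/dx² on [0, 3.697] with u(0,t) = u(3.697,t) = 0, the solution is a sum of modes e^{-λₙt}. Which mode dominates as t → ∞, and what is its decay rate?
Eigenvalues: λₙ = 2.9n²π²/3.697².
First three modes:
  n=1: λ₁ = 2.9π²/3.697² ≈ 2.094
  n=2: λ₂ = 11.6π²/3.697² ≈ 8.376 (4× faster decay)
  n=3: λ₃ = 26.1π²/3.697² ≈ 18.847 (9× faster decay)
As t → ∞, higher modes decay exponentially faster. The n=1 mode dominates: u ~ c₁ sin(πx/3.697) e^{-λ₁t}.
Decay rate: λ₁ = 2.9π²/3.697² ≈ 2.094.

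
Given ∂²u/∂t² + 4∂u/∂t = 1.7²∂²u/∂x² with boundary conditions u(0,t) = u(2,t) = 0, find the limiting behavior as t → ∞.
u → 0. Damping (γ=4) dissipates energy; oscillations decay exponentially.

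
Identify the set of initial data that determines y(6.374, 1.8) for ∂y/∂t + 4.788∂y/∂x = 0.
A single point: x = -2.2444. The characteristic through (6.374, 1.8) is x - 4.788t = const, so x = 6.374 - 4.788·1.8 = -2.2444.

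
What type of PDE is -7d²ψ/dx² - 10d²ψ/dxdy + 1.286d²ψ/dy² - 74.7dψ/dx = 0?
With A = -7, B = -10, C = 1.286, the discriminant is 136.008. This is a hyperbolic PDE.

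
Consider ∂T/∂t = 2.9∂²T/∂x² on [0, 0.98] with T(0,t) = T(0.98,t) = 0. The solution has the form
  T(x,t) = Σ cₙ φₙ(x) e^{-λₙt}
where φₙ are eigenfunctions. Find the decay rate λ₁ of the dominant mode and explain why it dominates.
Eigenvalues: λₙ = 2.9n²π²/0.98².
First three modes:
  n=1: λ₁ = 2.9π²/0.98² ≈ 29.802
  n=2: λ₂ = 11.6π²/0.98² ≈ 119.208 (4× faster decay)
  n=3: λ₃ = 26.1π²/0.98² ≈ 268.218 (9× faster decay)
As t → ∞, higher modes decay exponentially faster. The n=1 mode dominates: T ~ c₁ sin(πx/0.98) e^{-λ₁t}.
Decay rate: λ₁ = 2.9π²/0.98² ≈ 29.802.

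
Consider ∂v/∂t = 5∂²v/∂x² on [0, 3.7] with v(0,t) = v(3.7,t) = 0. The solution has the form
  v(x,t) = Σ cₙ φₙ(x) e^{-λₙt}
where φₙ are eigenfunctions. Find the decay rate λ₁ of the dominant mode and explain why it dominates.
Eigenvalues: λₙ = 5n²π²/3.7².
First three modes:
  n=1: λ₁ = 5π²/3.7² ≈ 3.605
  n=2: λ₂ = 20π²/3.7² ≈ 14.419 (4× faster decay)
  n=3: λ₃ = 45π²/3.7² ≈ 32.442 (9× faster decay)
As t → ∞, higher modes decay exponentially faster. The n=1 mode dominates: v ~ c₁ sin(πx/3.7) e^{-λ₁t}.
Decay rate: λ₁ = 5π²/3.7² ≈ 3.605.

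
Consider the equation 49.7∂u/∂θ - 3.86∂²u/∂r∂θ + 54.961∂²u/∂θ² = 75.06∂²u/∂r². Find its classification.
Rewriting in standard form: -75.06∂²u/∂r² - 3.86∂²u/∂r∂θ + 54.961∂²u/∂θ² + 49.7∂u/∂θ = 0. Hyperbolic. (A = -75.06, B = -3.86, C = 54.961 gives B² - 4AC = 16516.39024.)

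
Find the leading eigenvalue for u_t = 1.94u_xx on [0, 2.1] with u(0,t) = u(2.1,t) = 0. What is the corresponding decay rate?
Eigenvalues: λₙ = 1.94n²π²/2.1².
First three modes:
  n=1: λ₁ = 1.94π²/2.1² ≈ 4.342
  n=2: λ₂ = 7.76π²/2.1² ≈ 17.367 (4× faster decay)
  n=3: λ₃ = 17.46π²/2.1² ≈ 39.076 (9× faster decay)
As t → ∞, higher modes decay exponentially faster. The n=1 mode dominates: u ~ c₁ sin(πx/2.1) e^{-λ₁t}.
Decay rate: λ₁ = 1.94π²/2.1² ≈ 4.342.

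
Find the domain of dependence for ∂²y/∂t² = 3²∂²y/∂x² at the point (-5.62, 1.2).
Domain of dependence: [-9.22, -2.02]. Signals travel at speed 3, so data within |x - -5.62| ≤ 3·1.2 = 3.6 can reach the point.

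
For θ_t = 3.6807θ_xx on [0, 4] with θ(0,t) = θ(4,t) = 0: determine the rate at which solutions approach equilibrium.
Eigenvalues: λₙ = 3.6807n²π²/4².
First three modes:
  n=1: λ₁ = 3.6807π²/4² ≈ 2.27
  n=2: λ₂ = 14.7228π²/4² ≈ 9.082 (4× faster decay)
  n=3: λ₃ = 33.1263π²/4² ≈ 20.434 (9× faster decay)
As t → ∞, higher modes decay exponentially faster. The n=1 mode dominates: θ ~ c₁ sin(πx/4) e^{-λ₁t}.
Decay rate: λ₁ = 3.6807π²/4² ≈ 2.27.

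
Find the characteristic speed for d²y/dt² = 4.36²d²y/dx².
Speed = 4.36. Information travels along characteristics x = x₀ ± 4.36t.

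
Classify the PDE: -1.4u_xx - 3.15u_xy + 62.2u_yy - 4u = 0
A = -1.4, B = -3.15, C = 62.2. Discriminant B² - 4AC = 358.2425. Since 358.2425 > 0, hyperbolic.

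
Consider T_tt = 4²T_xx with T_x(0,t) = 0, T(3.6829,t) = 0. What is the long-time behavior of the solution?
As t → ∞, T oscillates (no decay). Energy is conserved; the solution oscillates indefinitely as standing waves.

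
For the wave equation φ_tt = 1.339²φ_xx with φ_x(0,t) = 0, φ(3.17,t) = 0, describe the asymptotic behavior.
φ oscillates (no decay). Energy is conserved; the solution oscillates indefinitely as standing waves.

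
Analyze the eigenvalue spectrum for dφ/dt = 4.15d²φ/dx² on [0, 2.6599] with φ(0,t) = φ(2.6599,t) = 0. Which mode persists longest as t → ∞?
Eigenvalues: λₙ = 4.15n²π²/2.6599².
First three modes:
  n=1: λ₁ = 4.15π²/2.6599² ≈ 5.789
  n=2: λ₂ = 16.6π²/2.6599² ≈ 23.157 (4× faster decay)
  n=3: λ₃ = 37.35π²/2.6599² ≈ 52.103 (9× faster decay)
As t → ∞, higher modes decay exponentially faster. The n=1 mode dominates: φ ~ c₁ sin(πx/2.6599) e^{-λ₁t}.
Decay rate: λ₁ = 4.15π²/2.6599² ≈ 5.789.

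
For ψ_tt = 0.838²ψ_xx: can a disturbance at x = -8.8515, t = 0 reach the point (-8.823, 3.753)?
Yes. The domain of dependence is [-11.968014, -5.677986], and -8.8515 ∈ [-11.968014, -5.677986].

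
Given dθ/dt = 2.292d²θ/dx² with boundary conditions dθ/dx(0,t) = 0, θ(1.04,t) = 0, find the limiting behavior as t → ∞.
θ → 0. Heat escapes through the Dirichlet boundary.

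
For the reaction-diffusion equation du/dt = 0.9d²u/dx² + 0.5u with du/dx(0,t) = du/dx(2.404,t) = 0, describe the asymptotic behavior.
u grows unboundedly. With Neumann BCs the constant mode has diffusion eigenvalue 0, so any r > 0 makes it grow like e^(0.5t); solution grows exponentially.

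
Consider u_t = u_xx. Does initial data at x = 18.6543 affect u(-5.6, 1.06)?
Yes, for any finite x. The heat equation has infinite propagation speed, so all initial data affects all points at any t > 0.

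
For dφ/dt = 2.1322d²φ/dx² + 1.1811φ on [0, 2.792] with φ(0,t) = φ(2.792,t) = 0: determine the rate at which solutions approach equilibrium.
Eigenvalues: λₙ = 2.1322n²π²/2.792² - 1.1811.
First three modes:
  n=1: λ₁ = 2.1322π²/2.792² - 1.1811 ≈ 1.518
  n=2: λ₂ = 8.5288π²/2.792² - 1.1811 ≈ 9.617
  n=3: λ₃ = 19.1898π²/2.792² - 1.1811 ≈ 23.115
Since 2.1322π²/2.792² ≈ 2.7 > 1.1811, all λₙ > 0.
The n=1 mode decays slowest → dominates as t → ∞.
Asymptotic: φ ~ c₁ sin(πx/2.792) e^{-λ₁t} with decay rate λ₁ ≈ 1.518.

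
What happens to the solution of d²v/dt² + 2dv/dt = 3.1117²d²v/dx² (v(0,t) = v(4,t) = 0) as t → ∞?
v → 0. Damping (γ=2) dissipates energy; oscillations decay exponentially.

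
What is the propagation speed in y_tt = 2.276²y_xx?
Speed = 2.276. Information travels along characteristics x = x₀ ± 2.276t.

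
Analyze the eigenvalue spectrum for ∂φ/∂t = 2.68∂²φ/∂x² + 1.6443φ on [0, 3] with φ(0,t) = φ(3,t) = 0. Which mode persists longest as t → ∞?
Eigenvalues: λₙ = 2.68n²π²/3² - 1.6443.
First three modes:
  n=1: λ₁ = 2.68π²/3² - 1.6443 ≈ 1.295
  n=2: λ₂ = 10.72π²/3² - 1.6443 ≈ 10.111
  n=3: λ₃ = 24.12π²/3² - 1.6443 ≈ 24.806
Since 2.68π²/3² ≈ 2.939 > 1.6443, all λₙ > 0.
The n=1 mode decays slowest → dominates as t → ∞.
Asymptotic: φ ~ c₁ sin(πx/3) e^{-λ₁t} with decay rate λ₁ ≈ 1.295.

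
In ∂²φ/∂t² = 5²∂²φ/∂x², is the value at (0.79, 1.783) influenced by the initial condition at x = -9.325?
No. The domain of dependence is [-8.125, 9.705], and -9.325 is outside this interval.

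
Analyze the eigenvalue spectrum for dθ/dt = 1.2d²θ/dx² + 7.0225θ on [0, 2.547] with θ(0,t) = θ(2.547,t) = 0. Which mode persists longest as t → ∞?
Eigenvalues: λₙ = 1.2n²π²/2.547² - 7.0225.
First three modes:
  n=1: λ₁ = 1.2π²/2.547² - 7.0225 ≈ -5.197
  n=2: λ₂ = 4.8π²/2.547² - 7.0225 ≈ 0.28
  n=3: λ₃ = 10.8π²/2.547² - 7.0225 ≈ 9.409
Since 1.2π²/2.547² ≈ 1.826 < 7.0225, λ₁ < 0.
The n=1 mode grows fastest (−λₙ is largest for n=1) → dominates.
Asymptotic: θ ~ c₁ sin(πx/2.547) e^{5.197t} (exponential growth at rate −λ₁ ≈ 5.197).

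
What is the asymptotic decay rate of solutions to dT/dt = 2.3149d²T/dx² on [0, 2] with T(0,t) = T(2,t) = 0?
Eigenvalues: λₙ = 2.3149n²π²/2².
First three modes:
  n=1: λ₁ = 2.3149π²/2² ≈ 5.712
  n=2: λ₂ = 9.2596π²/2² ≈ 22.847 (4× faster decay)
  n=3: λ₃ = 20.8341π²/2² ≈ 51.406 (9× faster decay)
As t → ∞, higher modes decay exponentially faster. The n=1 mode dominates: T ~ c₁ sin(πx/2) e^{-λ₁t}.
Decay rate: λ₁ = 2.3149π²/2² ≈ 5.712.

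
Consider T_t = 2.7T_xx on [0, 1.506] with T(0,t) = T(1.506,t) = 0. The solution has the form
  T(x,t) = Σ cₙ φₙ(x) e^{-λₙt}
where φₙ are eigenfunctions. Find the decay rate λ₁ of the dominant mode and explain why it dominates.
Eigenvalues: λₙ = 2.7n²π²/1.506².
First three modes:
  n=1: λ₁ = 2.7π²/1.506² ≈ 11.749
  n=2: λ₂ = 10.8π²/1.506² ≈ 46.997 (4× faster decay)
  n=3: λ₃ = 24.3π²/1.506² ≈ 105.744 (9× faster decay)
As t → ∞, higher modes decay exponentially faster. The n=1 mode dominates: T ~ c₁ sin(πx/1.506) e^{-λ₁t}.
Decay rate: λ₁ = 2.7π²/1.506² ≈ 11.749.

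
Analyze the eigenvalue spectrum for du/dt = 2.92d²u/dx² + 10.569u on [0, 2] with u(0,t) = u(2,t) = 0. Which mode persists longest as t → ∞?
Eigenvalues: λₙ = 2.92n²π²/2² - 10.569.
First three modes:
  n=1: λ₁ = 2.92π²/2² - 10.569 ≈ -3.364
  n=2: λ₂ = 11.68π²/2² - 10.569 ≈ 18.25
  n=3: λ₃ = 26.28π²/2² - 10.569 ≈ 54.274
Since 2.92π²/2² ≈ 7.205 < 10.569, λ₁ < 0.
The n=1 mode grows fastest (−λₙ is largest for n=1) → dominates.
Asymptotic: u ~ c₁ sin(πx/2) e^{3.364t} (exponential growth at rate −λ₁ ≈ 3.364).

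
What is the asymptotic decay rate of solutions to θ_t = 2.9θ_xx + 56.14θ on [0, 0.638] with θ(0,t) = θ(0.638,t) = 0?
Eigenvalues: λₙ = 2.9n²π²/0.638² - 56.14.
First three modes:
  n=1: λ₁ = 2.9π²/0.638² - 56.14 ≈ 14.176
  n=2: λ₂ = 11.6π²/0.638² - 56.14 ≈ 225.125
  n=3: λ₃ = 26.1π²/0.638² - 56.14 ≈ 576.707
Since 2.9π²/0.638² ≈ 70.316 > 56.14, all λₙ > 0.
The n=1 mode decays slowest → dominates as t → ∞.
Asymptotic: θ ~ c₁ sin(πx/0.638) e^{-λ₁t} with decay rate λ₁ ≈ 14.176.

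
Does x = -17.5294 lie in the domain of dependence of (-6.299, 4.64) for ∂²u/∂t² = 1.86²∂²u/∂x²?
No. The domain of dependence is [-14.9294, 2.3314], and -17.5294 is outside this interval.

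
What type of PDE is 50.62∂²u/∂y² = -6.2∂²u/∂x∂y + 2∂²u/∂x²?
Rewriting in standard form: -2∂²u/∂x² + 6.2∂²u/∂x∂y + 50.62∂²u/∂y² = 0. With A = -2, B = 6.2, C = 50.62, the discriminant is 443.4. This is a hyperbolic PDE.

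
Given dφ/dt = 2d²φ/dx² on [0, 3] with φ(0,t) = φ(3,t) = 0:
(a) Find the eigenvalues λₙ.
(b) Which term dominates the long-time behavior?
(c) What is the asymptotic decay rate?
Eigenvalues: λₙ = 2n²π²/3².
First three modes:
  n=1: λ₁ = 2π²/3² ≈ 2.193
  n=2: λ₂ = 8π²/3² ≈ 8.773 (4× faster decay)
  n=3: λ₃ = 18π²/3² ≈ 19.739 (9× faster decay)
As t → ∞, higher modes decay exponentially faster. The n=1 mode dominates: φ ~ c₁ sin(πx/3) e^{-λ₁t}.
Decay rate: λ₁ = 2π²/3² ≈ 2.193.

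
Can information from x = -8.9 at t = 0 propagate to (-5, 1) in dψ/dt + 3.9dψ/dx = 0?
Yes. The characteristic through (-5, 1) passes through x = -8.9.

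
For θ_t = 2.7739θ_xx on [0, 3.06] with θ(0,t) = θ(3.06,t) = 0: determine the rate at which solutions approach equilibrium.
Eigenvalues: λₙ = 2.7739n²π²/3.06².
First three modes:
  n=1: λ₁ = 2.7739π²/3.06² ≈ 2.924
  n=2: λ₂ = 11.0956π²/3.06² ≈ 11.695 (4× faster decay)
  n=3: λ₃ = 24.9651π²/3.06² ≈ 26.314 (9× faster decay)
As t → ∞, higher modes decay exponentially faster. The n=1 mode dominates: θ ~ c₁ sin(πx/3.06) e^{-λ₁t}.
Decay rate: λ₁ = 2.7739π²/3.06² ≈ 2.924.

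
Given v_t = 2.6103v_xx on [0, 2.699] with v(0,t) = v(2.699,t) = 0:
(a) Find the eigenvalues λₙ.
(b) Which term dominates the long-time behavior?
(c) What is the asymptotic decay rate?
Eigenvalues: λₙ = 2.6103n²π²/2.699².
First three modes:
  n=1: λ₁ = 2.6103π²/2.699² ≈ 3.537
  n=2: λ₂ = 10.4412π²/2.699² ≈ 14.146 (4× faster decay)
  n=3: λ₃ = 23.4927π²/2.699² ≈ 31.829 (9× faster decay)
As t → ∞, higher modes decay exponentially faster. The n=1 mode dominates: v ~ c₁ sin(πx/2.699) e^{-λ₁t}.
Decay rate: λ₁ = 2.6103π²/2.699² ≈ 3.537.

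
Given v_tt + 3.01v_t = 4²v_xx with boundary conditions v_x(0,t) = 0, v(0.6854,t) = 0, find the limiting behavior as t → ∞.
v → 0. Damping (γ=3.01) dissipates energy; oscillations decay exponentially.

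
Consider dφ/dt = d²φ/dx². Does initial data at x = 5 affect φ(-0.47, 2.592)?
Yes, for any finite x. The heat equation has infinite propagation speed, so all initial data affects all points at any t > 0.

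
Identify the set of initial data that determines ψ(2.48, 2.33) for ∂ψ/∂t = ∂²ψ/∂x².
The entire real line. The heat equation has infinite propagation speed: any initial disturbance instantly affects all points (though exponentially small far away).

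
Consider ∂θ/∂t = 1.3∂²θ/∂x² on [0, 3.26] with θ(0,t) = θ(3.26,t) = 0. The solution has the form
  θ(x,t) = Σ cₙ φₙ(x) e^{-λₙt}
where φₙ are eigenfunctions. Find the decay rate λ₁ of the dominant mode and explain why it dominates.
Eigenvalues: λₙ = 1.3n²π²/3.26².
First three modes:
  n=1: λ₁ = 1.3π²/3.26² ≈ 1.207
  n=2: λ₂ = 5.2π²/3.26² ≈ 4.829 (4× faster decay)
  n=3: λ₃ = 11.7π²/3.26² ≈ 10.866 (9× faster decay)
As t → ∞, higher modes decay exponentially faster. The n=1 mode dominates: θ ~ c₁ sin(πx/3.26) e^{-λ₁t}.
Decay rate: λ₁ = 1.3π²/3.26² ≈ 1.207.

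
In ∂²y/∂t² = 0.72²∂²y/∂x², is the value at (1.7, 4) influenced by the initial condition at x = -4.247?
No. The domain of dependence is [-1.18, 4.58], and -4.247 is outside this interval.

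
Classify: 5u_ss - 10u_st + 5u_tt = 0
Parabolic (discriminant = 0).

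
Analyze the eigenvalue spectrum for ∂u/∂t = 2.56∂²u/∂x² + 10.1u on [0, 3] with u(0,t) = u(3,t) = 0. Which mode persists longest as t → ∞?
Eigenvalues: λₙ = 2.56n²π²/3² - 10.1.
First three modes:
  n=1: λ₁ = 2.56π²/3² - 10.1 ≈ -7.293
  n=2: λ₂ = 10.24π²/3² - 10.1 ≈ 1.129
  n=3: λ₃ = 23.04π²/3² - 10.1 ≈ 15.166
Since 2.56π²/3² ≈ 2.807 < 10.1, λ₁ < 0.
The n=1 mode grows fastest (−λₙ is largest for n=1) → dominates.
Asymptotic: u ~ c₁ sin(πx/3) e^{7.293t} (exponential growth at rate −λ₁ ≈ 7.293).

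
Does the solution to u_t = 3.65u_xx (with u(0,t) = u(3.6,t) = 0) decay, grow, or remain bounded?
u → 0. Heat diffuses out through both boundaries.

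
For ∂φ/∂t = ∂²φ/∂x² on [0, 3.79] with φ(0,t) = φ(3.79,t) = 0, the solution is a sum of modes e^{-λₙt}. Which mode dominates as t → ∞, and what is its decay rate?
Eigenvalues: λₙ = n²π²/3.79².
First three modes:
  n=1: λ₁ = π²/3.79² ≈ 0.687
  n=2: λ₂ = 4π²/3.79² ≈ 2.748 (4× faster decay)
  n=3: λ₃ = 9π²/3.79² ≈ 6.184 (9× faster decay)
As t → ∞, higher modes decay exponentially faster. The n=1 mode dominates: φ ~ c₁ sin(πx/3.79) e^{-λ₁t}.
Decay rate: λ₁ = π²/3.79² ≈ 0.687.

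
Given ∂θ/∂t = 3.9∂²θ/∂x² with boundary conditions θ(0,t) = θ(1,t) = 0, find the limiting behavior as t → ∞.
θ → 0. Heat diffuses out through both boundaries.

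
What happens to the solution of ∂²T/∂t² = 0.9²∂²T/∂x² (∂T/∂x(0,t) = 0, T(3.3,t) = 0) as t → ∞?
T oscillates (no decay). Energy is conserved; the solution oscillates indefinitely as standing waves.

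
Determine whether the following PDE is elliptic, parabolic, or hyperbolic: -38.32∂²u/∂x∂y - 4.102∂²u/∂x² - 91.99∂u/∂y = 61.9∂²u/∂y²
Rewriting in standard form: -4.102∂²u/∂x² - 38.32∂²u/∂x∂y - 61.9∂²u/∂y² - 91.99∂u/∂y = 0. Coefficients: A = -4.102, B = -38.32, C = -61.9. B² - 4AC = 452.7672, which is positive, so the equation is hyperbolic.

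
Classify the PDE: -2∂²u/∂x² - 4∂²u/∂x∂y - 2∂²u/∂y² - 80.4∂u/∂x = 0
A = -2, B = -4, C = -2. Discriminant B² - 4AC = 0. Since 0 = 0, parabolic.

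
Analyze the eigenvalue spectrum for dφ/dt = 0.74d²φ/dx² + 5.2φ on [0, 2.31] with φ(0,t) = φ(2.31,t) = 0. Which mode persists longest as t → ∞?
Eigenvalues: λₙ = 0.74n²π²/2.31² - 5.2.
First three modes:
  n=1: λ₁ = 0.74π²/2.31² - 5.2 ≈ -3.831
  n=2: λ₂ = 2.96π²/2.31² - 5.2 ≈ 0.275
  n=3: λ₃ = 6.66π²/2.31² - 5.2 ≈ 7.118
Since 0.74π²/2.31² ≈ 1.369 < 5.2, λ₁ < 0.
The n=1 mode grows fastest (−λₙ is largest for n=1) → dominates.
Asymptotic: φ ~ c₁ sin(πx/2.31) e^{3.831t} (exponential growth at rate −λ₁ ≈ 3.831).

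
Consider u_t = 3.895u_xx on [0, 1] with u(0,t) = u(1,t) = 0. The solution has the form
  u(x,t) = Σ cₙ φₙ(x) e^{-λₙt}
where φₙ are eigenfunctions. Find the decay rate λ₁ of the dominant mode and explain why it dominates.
Eigenvalues: λₙ = 3.895n²π².
First three modes:
  n=1: λ₁ = 3.895π² ≈ 38.442
  n=2: λ₂ = 15.58π² ≈ 153.768 (4× faster decay)
  n=3: λ₃ = 35.055π² ≈ 345.979 (9× faster decay)
As t → ∞, higher modes decay exponentially faster. The n=1 mode dominates: u ~ c₁ sin(πx) e^{-λ₁t}.
Decay rate: λ₁ = 3.895π² ≈ 38.442.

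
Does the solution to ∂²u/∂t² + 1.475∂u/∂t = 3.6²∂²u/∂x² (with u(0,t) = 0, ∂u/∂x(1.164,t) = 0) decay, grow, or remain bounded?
u → 0. Damping (γ=1.475) dissipates energy; oscillations decay exponentially.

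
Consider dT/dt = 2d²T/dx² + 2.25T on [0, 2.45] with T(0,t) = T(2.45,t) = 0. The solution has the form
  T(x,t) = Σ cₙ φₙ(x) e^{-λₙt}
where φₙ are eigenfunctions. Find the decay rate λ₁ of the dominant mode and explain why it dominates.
Eigenvalues: λₙ = 2n²π²/2.45² - 2.25.
First three modes:
  n=1: λ₁ = 2π²/2.45² - 2.25 ≈ 1.038
  n=2: λ₂ = 8π²/2.45² - 2.25 ≈ 10.904
  n=3: λ₃ = 18π²/2.45² - 2.25 ≈ 27.346
Since 2π²/2.45² ≈ 3.288 > 2.25, all λₙ > 0.
The n=1 mode decays slowest → dominates as t → ∞.
Asymptotic: T ~ c₁ sin(πx/2.45) e^{-λ₁t} with decay rate λ₁ ≈ 1.038.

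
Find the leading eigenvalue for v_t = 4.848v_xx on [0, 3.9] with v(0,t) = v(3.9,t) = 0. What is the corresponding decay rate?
Eigenvalues: λₙ = 4.848n²π²/3.9².
First three modes:
  n=1: λ₁ = 4.848π²/3.9² ≈ 3.146
  n=2: λ₂ = 19.392π²/3.9² ≈ 12.583 (4× faster decay)
  n=3: λ₃ = 43.632π²/3.9² ≈ 28.312 (9× faster decay)
As t → ∞, higher modes decay exponentially faster. The n=1 mode dominates: v ~ c₁ sin(πx/3.9) e^{-λ₁t}.
Decay rate: λ₁ = 4.848π²/3.9² ≈ 3.146.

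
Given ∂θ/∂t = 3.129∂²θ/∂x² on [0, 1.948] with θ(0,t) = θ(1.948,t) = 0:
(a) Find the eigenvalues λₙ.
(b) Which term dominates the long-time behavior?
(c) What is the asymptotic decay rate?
Eigenvalues: λₙ = 3.129n²π²/1.948².
First three modes:
  n=1: λ₁ = 3.129π²/1.948² ≈ 8.138
  n=2: λ₂ = 12.516π²/1.948² ≈ 32.553 (4× faster decay)
  n=3: λ₃ = 28.161π²/1.948² ≈ 73.244 (9× faster decay)
As t → ∞, higher modes decay exponentially faster. The n=1 mode dominates: θ ~ c₁ sin(πx/1.948) e^{-λ₁t}.
Decay rate: λ₁ = 3.129π²/1.948² ≈ 8.138.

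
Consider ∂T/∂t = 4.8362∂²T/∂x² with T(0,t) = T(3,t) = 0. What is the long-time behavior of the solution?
As t → ∞, T → 0. Heat diffuses out through both boundaries.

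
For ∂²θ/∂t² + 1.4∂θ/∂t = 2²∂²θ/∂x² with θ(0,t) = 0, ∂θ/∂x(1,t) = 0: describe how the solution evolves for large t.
θ → 0. Damping (γ=1.4) dissipates energy; oscillations decay exponentially.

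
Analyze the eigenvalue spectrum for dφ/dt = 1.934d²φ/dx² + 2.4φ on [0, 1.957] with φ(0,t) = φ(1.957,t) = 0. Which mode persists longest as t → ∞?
Eigenvalues: λₙ = 1.934n²π²/1.957² - 2.4.
First three modes:
  n=1: λ₁ = 1.934π²/1.957² - 2.4 ≈ 2.584
  n=2: λ₂ = 7.736π²/1.957² - 2.4 ≈ 17.536
  n=3: λ₃ = 17.406π²/1.957² - 2.4 ≈ 42.456
Since 1.934π²/1.957² ≈ 4.984 > 2.4, all λₙ > 0.
The n=1 mode decays slowest → dominates as t → ∞.
Asymptotic: φ ~ c₁ sin(πx/1.957) e^{-λ₁t} with decay rate λ₁ ≈ 2.584.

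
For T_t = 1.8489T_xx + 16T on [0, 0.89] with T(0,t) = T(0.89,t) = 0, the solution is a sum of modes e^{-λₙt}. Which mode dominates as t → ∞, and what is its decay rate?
Eigenvalues: λₙ = 1.8489n²π²/0.89² - 16.
First three modes:
  n=1: λ₁ = 1.8489π²/0.89² - 16 ≈ 7.037
  n=2: λ₂ = 7.3956π²/0.89² - 16 ≈ 76.15
  n=3: λ₃ = 16.6401π²/0.89² - 16 ≈ 191.336
Since 1.8489π²/0.89² ≈ 23.037 > 16, all λₙ > 0.
The n=1 mode decays slowest → dominates as t → ∞.
Asymptotic: T ~ c₁ sin(πx/0.89) e^{-λ₁t} with decay rate λ₁ ≈ 7.037.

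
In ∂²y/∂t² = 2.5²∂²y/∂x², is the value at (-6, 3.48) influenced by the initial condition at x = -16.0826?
No. The domain of dependence is [-14.7, 2.7], and -16.0826 is outside this interval.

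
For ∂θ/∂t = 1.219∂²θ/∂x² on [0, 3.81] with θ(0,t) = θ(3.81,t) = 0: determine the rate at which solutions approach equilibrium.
Eigenvalues: λₙ = 1.219n²π²/3.81².
First three modes:
  n=1: λ₁ = 1.219π²/3.81² ≈ 0.829
  n=2: λ₂ = 4.876π²/3.81² ≈ 3.315 (4× faster decay)
  n=3: λ₃ = 10.971π²/3.81² ≈ 7.459 (9× faster decay)
As t → ∞, higher modes decay exponentially faster. The n=1 mode dominates: θ ~ c₁ sin(πx/3.81) e^{-λ₁t}.
Decay rate: λ₁ = 1.219π²/3.81² ≈ 0.829.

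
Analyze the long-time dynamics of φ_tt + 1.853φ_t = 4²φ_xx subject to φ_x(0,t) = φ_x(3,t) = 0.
Long-time behavior: φ → constant (steady state). Damping (γ=1.853) dissipates the nonconstant modes; with Neumann BCs the spatial average obeys M''+γM'=0 and tends to a finite limit.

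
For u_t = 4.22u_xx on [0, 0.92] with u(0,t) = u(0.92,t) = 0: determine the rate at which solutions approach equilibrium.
Eigenvalues: λₙ = 4.22n²π²/0.92².
First three modes:
  n=1: λ₁ = 4.22π²/0.92² ≈ 49.208
  n=2: λ₂ = 16.88π²/0.92² ≈ 196.832 (4× faster decay)
  n=3: λ₃ = 37.98π²/0.92² ≈ 442.873 (9× faster decay)
As t → ∞, higher modes decay exponentially faster. The n=1 mode dominates: u ~ c₁ sin(πx/0.92) e^{-λ₁t}.
Decay rate: λ₁ = 4.22π²/0.92² ≈ 49.208.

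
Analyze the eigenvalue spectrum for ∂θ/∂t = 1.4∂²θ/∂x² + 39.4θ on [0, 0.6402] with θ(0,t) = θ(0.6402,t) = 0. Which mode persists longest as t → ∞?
Eigenvalues: λₙ = 1.4n²π²/0.6402² - 39.4.
First three modes:
  n=1: λ₁ = 1.4π²/0.6402² - 39.4 ≈ -5.687
  n=2: λ₂ = 5.6π²/0.6402² - 39.4 ≈ 95.452
  n=3: λ₃ = 12.6π²/0.6402² - 39.4 ≈ 264.016
Since 1.4π²/0.6402² ≈ 33.713 < 39.4, λ₁ < 0.
The n=1 mode grows fastest (−λₙ is largest for n=1) → dominates.
Asymptotic: θ ~ c₁ sin(πx/0.6402) e^{5.687t} (exponential growth at rate −λ₁ ≈ 5.687).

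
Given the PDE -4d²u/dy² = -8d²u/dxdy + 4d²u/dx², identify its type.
Rewriting in standard form: -4d²u/dx² + 8d²u/dxdy - 4d²u/dy² = 0. The second-order coefficients are A = -4, B = 8, C = -4. Since B² - 4AC = 0 = 0, this is a parabolic PDE.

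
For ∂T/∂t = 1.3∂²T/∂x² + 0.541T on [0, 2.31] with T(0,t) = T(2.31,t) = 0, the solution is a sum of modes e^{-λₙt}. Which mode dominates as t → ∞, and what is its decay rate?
Eigenvalues: λₙ = 1.3n²π²/2.31² - 0.541.
First three modes:
  n=1: λ₁ = 1.3π²/2.31² - 0.541 ≈ 1.863
  n=2: λ₂ = 5.2π²/2.31² - 0.541 ≈ 9.077
  n=3: λ₃ = 11.7π²/2.31² - 0.541 ≈ 21.099
Since 1.3π²/2.31² ≈ 2.404 > 0.541, all λₙ > 0.
The n=1 mode decays slowest → dominates as t → ∞.
Asymptotic: T ~ c₁ sin(πx/2.31) e^{-λ₁t} with decay rate λ₁ ≈ 1.863.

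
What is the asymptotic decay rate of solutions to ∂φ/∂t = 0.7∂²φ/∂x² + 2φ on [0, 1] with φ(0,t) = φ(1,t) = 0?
Eigenvalues: λₙ = 0.7n²π²/1² - 2.
First three modes:
  n=1: λ₁ = 0.7π² - 2 ≈ 4.909
  n=2: λ₂ = 2.8π² - 2 ≈ 25.635
  n=3: λ₃ = 6.3π² - 2 ≈ 60.179
Since 0.7π² ≈ 6.909 > 2, all λₙ > 0.
The n=1 mode decays slowest → dominates as t → ∞.
Asymptotic: φ ~ c₁ sin(πx/1) e^{-λ₁t} with decay rate λ₁ ≈ 4.909.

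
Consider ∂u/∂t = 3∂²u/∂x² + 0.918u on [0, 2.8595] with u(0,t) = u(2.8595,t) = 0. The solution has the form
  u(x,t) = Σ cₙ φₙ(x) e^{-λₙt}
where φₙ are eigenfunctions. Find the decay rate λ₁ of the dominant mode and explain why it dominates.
Eigenvalues: λₙ = 3n²π²/2.8595² - 0.918.
First three modes:
  n=1: λ₁ = 3π²/2.8595² - 0.918 ≈ 2.703
  n=2: λ₂ = 12π²/2.8595² - 0.918 ≈ 13.566
  n=3: λ₃ = 27π²/2.8595² - 0.918 ≈ 31.672
Since 3π²/2.8595² ≈ 3.621 > 0.918, all λₙ > 0.
The n=1 mode decays slowest → dominates as t → ∞.
Asymptotic: u ~ c₁ sin(πx/2.8595) e^{-λ₁t} with decay rate λ₁ ≈ 2.703.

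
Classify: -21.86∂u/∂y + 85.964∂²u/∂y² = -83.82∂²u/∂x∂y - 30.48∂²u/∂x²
Rewriting in standard form: 30.48∂²u/∂x² + 83.82∂²u/∂x∂y + 85.964∂²u/∂y² - 21.86∂u/∂y = 0. Elliptic (discriminant = -3454.93848).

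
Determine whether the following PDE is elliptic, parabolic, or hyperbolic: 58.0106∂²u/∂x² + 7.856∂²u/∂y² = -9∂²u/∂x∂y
Rewriting in standard form: 58.0106∂²u/∂x² + 9∂²u/∂x∂y + 7.856∂²u/∂y² = 0. Coefficients: A = 58.0106, B = 9, C = 7.856. B² - 4AC = -1741.9250944, which is negative, so the equation is elliptic.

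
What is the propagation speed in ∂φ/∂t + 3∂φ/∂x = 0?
Speed = 3. Information travels along x - 3t = const (rightward).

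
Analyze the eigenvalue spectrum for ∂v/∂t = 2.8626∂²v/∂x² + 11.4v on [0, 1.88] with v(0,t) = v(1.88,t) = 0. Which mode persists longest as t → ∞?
Eigenvalues: λₙ = 2.8626n²π²/1.88² - 11.4.
First three modes:
  n=1: λ₁ = 2.8626π²/1.88² - 11.4 ≈ -3.406
  n=2: λ₂ = 11.4504π²/1.88² - 11.4 ≈ 20.575
  n=3: λ₃ = 25.7634π²/1.88² - 11.4 ≈ 60.543
Since 2.8626π²/1.88² ≈ 7.994 < 11.4, λ₁ < 0.
The n=1 mode grows fastest (−λₙ is largest for n=1) → dominates.
Asymptotic: v ~ c₁ sin(πx/1.88) e^{3.406t} (exponential growth at rate −λ₁ ≈ 3.406).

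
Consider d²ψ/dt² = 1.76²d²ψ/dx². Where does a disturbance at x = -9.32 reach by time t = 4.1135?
Domain of influence: [-16.55976, -2.08024]. Data at x = -9.32 spreads outward at speed 1.76.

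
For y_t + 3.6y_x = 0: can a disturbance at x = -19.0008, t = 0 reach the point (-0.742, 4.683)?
No. Only data at x = -17.6008 affects (-0.742, 4.683). Advection has one-way propagation along characteristics.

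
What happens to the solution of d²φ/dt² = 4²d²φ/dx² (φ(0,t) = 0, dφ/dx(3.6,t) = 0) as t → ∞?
φ oscillates (no decay). Energy is conserved; the solution oscillates indefinitely as standing waves.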